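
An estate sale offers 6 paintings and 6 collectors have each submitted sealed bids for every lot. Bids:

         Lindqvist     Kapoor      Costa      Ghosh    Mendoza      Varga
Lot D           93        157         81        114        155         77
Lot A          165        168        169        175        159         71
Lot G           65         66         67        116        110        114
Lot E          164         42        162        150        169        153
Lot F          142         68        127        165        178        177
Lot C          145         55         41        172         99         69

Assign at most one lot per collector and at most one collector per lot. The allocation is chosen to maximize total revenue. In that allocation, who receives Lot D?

Optimal: Lindqvist→Lot E ($164), Kapoor→Lot D ($157), Costa→Lot A ($169), Ghosh→Lot C ($172), Mendoza→Lot F ($178), Varga→Lot G ($114) — total 164+157+169+172+178+114 = $954.
Column-greedy (each lot in turn goes to its best remaining collector) gives $798, worse by 156.
Swapping Costa↔Varga (Costa→Lot G $67, Varga→Lot A $71) loses 145.
Checked against all permutations: $954 is optimal.
Kapoor's own top lot is Lot A ($168), but forcing Kapoor→Lot A and reassigning the rest optimally gives only $923 — worse by 31.

Kapoor receives Lot D.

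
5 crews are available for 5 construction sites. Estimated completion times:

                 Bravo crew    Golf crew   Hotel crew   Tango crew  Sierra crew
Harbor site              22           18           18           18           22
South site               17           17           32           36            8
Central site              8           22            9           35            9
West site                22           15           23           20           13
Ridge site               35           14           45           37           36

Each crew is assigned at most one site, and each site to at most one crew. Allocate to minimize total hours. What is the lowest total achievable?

Optimal: Bravo crew→Central site (8 hours), Golf crew→Ridge site (14 hours), Hotel crew→Harbor site (18 hours), Tango crew→West site (20 hours), Sierra crew→South site (8 hours) — total 8+14+18+20+8 = 68 hours.
Column-greedy (each site in turn goes to its cheapest remaining crew) gives 99 hours, worse by 31.
Swapping Hotel crew↔Tango crew (Hotel crew→West site 23 hours, Tango crew→Harbor site 18 hours) adds 3.
Every other assignment is strictly worse.

Minimum total: 68 hours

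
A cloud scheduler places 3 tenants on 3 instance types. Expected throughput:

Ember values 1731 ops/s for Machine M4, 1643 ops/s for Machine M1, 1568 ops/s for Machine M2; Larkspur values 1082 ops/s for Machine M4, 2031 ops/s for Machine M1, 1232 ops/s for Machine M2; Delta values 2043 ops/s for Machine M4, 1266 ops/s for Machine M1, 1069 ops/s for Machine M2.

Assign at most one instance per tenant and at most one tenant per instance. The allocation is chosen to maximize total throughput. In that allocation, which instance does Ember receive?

Ember receives Machine M2.

Treat this as an assignment problem: match each tenant to one instance.
Optimal: Ember→Machine M2 (1568 ops/s), Larkspur→Machine M1 (2031 ops/s), Delta→Machine M4 (2043 ops/s) — total 1568+2031+2043 = 5642 ops/s.
Row-greedy (each tenant in turn takes its best remaining instance) gives 4831 ops/s, worse by 811.
Next-best assignment: Ember→Machine M1, Larkspur→Machine M2, Delta→Machine M4 = 4918 ops/s.
Swapping Larkspur↔Delta (Larkspur→Machine M4 1082 ops/s, Delta→Machine M1 1266 ops/s) loses 1726.
Checked against all permutations: 5642 ops/s is optimal.
Ember's own top instance is Machine M4 (1731 ops/s), but forcing Ember→Machine M4 and reassigning the rest optimally gives only 4831 ops/s — worse by 811.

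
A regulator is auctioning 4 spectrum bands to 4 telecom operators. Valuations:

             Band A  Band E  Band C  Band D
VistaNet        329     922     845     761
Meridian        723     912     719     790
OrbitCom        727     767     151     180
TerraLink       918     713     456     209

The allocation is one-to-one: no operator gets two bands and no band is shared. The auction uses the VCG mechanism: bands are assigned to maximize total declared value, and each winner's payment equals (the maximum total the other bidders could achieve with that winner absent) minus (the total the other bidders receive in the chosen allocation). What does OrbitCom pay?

Efficient allocation: VistaNet→Band C ($845M), Meridian→Band D ($790M), OrbitCom→Band E ($767M), TerraLink→Band A ($918M); total welfare W = $3320M.
OrbitCom receives Band E at value $767M, so the others get W − 767 = $2553M.
Without OrbitCom: best allocation of the remaining 3 bidders over all 4 bands is VistaNet→Band C ($845M), Meridian→Band E ($912M), TerraLink→Band A ($918M), total $2675M.
VCG payment = (others' best without OrbitCom) − (others' welfare with OrbitCom) = 2675 − 2553 = $122M.

OrbitCom pays $122M.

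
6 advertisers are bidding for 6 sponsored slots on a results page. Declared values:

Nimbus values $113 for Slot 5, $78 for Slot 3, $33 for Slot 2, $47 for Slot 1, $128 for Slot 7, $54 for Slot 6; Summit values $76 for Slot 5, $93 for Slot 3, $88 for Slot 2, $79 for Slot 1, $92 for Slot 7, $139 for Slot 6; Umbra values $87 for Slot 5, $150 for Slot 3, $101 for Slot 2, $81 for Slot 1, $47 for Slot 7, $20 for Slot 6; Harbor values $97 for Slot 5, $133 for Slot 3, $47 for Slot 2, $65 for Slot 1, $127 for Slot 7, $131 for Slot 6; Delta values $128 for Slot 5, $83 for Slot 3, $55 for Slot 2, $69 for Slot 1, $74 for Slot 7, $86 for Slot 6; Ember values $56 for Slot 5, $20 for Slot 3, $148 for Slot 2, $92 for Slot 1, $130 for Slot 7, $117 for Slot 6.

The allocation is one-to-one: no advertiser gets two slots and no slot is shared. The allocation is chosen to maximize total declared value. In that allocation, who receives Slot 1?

Treat this as an assignment problem: match each advertiser to one slot.
Optimal: Nimbus→Slot 7 ($128), Summit→Slot 1 ($79), Umbra→Slot 3 ($150), Harbor→Slot 6 ($131), Delta→Slot 5 ($128), Ember→Slot 2 ($148) — total 128+79+150+131+128+148 = $764.
Row-greedy (each advertiser in turn takes its best remaining slot) gives $731, worse by 33.
Next-best assignment: Nimbus→Slot 7, Summit→Slot 6, Umbra→Slot 3, Harbor→Slot 1, Delta→Slot 5, Ember→Slot 2 = $758.
Summit's own top slot is Slot 6 ($139), but forcing Summit→Slot 6 and reassigning the rest optimally gives only $758 — worse by 6.

Summit receives Slot 1.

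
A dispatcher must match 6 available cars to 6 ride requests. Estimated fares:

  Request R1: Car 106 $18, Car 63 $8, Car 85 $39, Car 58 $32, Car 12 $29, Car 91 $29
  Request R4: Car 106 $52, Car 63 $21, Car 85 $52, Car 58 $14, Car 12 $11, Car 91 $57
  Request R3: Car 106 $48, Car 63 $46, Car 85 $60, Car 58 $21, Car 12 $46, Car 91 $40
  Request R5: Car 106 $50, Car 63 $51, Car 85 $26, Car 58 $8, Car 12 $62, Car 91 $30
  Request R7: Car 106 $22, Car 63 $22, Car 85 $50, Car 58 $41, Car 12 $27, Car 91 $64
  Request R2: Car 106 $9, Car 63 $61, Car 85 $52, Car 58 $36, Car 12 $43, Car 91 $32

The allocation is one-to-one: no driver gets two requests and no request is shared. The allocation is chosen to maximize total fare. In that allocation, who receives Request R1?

Optimal: Car 106→Request R4 ($52), Car 63→Request R2 ($61), Car 85→Request R3 ($60), Car 58→Request R1 ($32), Car 12→Request R5 ($62), Car 91→Request R7 ($64) — total 52+61+60+32+62+64 = $331.
Column-greedy (each request in turn goes to its best remaining driver) gives $308, worse by 23.
Swapping Car 12↔Car 85 (Car 12→Request R3 $46, Car 85→Request R5 $26) loses 50.
Every other assignment is strictly worse.
Car 58's own top request is Request R7 ($41), but forcing Car 58→Request R7 and reassigning the rest optimally gives only $308 — worse by 23.

Car 58 receives Request R1.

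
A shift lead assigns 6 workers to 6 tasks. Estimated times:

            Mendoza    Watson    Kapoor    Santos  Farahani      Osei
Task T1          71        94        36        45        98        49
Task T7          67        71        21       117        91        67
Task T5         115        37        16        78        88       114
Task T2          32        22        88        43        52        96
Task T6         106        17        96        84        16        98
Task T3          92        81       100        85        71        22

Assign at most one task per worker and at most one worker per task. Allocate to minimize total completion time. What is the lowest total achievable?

Min total: 173 min

This is the linear assignment problem.
Optimal: Mendoza→Task T2 (32 min), Watson→Task T5 (37 min), Kapoor→Task T7 (21 min), Santos→Task T1 (45 min), Farahani→Task T6 (16 min), Osei→Task T3 (22 min) — total 32+37+21+45+16+22 = 173 min.
Min-entry greedy (repeatedly take the single cheapest remaining cell) gives 188 min, worse by 15.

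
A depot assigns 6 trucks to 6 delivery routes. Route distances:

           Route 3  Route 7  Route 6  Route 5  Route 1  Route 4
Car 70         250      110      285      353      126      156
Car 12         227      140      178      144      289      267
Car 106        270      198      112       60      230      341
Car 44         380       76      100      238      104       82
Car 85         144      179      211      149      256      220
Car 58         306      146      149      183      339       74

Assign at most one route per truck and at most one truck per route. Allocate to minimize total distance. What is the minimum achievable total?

Optimal: Car 70→Route 1 (126 km), Car 12→Route 7 (140 km), Car 106→Route 5 (60 km), Car 44→Route 6 (100 km), Car 85→Route 3 (144 km), Car 58→Route 4 (74 km) — total 126+140+60+100+144+74 = 644 km.
Every other assignment is strictly worse.

Minimum total: 644 km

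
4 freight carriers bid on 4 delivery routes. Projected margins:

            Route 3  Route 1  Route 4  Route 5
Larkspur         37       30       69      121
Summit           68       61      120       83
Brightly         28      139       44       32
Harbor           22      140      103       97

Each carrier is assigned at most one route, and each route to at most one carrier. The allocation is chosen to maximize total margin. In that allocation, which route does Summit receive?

Optimal: Larkspur→Route 5 ($121k), Summit→Route 3 ($68k), Brightly→Route 1 ($139k), Harbor→Route 4 ($103k) — total 121+68+139+103 = $431k.
Row-greedy (each carrier in turn takes its best remaining route) gives $402k, worse by 29.
Swapping Larkspur↔Harbor (Larkspur→Route 4 $69k, Harbor→Route 5 $97k) loses 58.
Every other assignment is strictly worse.
Summit's own top route is Route 4 ($120k), but forcing Summit→Route 4 and reassigning the rest optimally gives only $409k — worse by 22.

Summit receives Route 3.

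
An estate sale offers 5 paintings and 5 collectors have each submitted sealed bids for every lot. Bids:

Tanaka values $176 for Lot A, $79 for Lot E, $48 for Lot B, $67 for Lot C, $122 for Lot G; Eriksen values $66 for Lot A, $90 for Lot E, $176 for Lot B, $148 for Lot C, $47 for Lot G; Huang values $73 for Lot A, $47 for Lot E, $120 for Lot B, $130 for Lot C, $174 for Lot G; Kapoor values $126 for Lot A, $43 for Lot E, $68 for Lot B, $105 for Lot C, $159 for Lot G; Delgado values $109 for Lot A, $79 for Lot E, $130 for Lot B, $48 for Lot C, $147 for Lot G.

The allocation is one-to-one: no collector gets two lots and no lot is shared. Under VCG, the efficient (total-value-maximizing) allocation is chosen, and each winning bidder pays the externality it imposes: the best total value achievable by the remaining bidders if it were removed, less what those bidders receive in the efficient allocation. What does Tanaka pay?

Tanaka pays $35.

Efficient allocation: Tanaka→Lot A ($176), Eriksen→Lot B ($176), Huang→Lot C ($130), Kapoor→Lot G ($159), Delgado→Lot E ($79); total welfare W = $720.
Tanaka receives Lot A at value $176, so the others get W − 176 = $544.
Without Tanaka: best allocation of the remaining 4 bidders over all 5 lots is Eriksen→Lot B ($176), Huang→Lot C ($130), Kapoor→Lot A ($126), Delgado→Lot G ($147), total $579.
VCG payment = (others' best without Tanaka) − (others' welfare with Tanaka) = 579 − 544 = $35.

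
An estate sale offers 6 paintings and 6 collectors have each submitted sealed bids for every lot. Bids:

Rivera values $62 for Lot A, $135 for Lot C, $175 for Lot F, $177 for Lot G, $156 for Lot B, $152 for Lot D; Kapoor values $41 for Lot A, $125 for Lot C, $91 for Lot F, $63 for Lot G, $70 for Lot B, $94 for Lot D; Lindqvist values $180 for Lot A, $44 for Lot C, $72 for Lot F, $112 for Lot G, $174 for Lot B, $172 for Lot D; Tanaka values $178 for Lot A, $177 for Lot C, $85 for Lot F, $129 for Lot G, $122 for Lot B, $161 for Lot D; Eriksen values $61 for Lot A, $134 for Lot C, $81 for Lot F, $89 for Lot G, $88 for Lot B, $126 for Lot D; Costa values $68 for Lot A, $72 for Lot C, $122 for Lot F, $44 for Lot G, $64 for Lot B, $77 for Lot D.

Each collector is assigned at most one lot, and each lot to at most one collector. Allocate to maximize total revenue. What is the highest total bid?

Maximum total: $902

Optimal: Rivera→Lot G ($177), Kapoor→Lot C ($125), Lindqvist→Lot B ($174), Tanaka→Lot A ($178), Eriksen→Lot D ($126), Costa→Lot F ($122) — total 177+125+174+178+126+122 = $902.
Column-greedy (each lot in turn goes to its best remaining collector) gives $768, worse by 134.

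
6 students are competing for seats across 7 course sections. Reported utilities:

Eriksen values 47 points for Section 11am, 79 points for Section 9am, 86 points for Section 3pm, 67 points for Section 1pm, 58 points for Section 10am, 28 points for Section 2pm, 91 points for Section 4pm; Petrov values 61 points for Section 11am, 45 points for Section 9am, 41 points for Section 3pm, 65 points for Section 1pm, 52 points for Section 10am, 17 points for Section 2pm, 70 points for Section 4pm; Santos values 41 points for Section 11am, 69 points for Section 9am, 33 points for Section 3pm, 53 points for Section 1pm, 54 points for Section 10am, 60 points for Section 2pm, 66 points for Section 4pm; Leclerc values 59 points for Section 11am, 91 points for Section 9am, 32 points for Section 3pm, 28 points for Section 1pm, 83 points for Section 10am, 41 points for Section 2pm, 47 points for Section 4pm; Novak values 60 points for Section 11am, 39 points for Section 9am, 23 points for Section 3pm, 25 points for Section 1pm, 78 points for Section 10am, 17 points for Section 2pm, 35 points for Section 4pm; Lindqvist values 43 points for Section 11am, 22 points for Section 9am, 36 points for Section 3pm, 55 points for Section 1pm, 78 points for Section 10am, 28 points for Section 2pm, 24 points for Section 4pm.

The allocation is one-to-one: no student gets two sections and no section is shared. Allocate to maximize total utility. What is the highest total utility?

Optimal: Eriksen→Section 3pm (86 points), Petrov→Section 1pm (65 points), Santos→Section 4pm (66 points), Leclerc→Section 9am (91 points), Novak→Section 11am (60 points), Lindqvist→Section 10am (78 points) — total 86+65+66+91+60+78 = 446 points.
Column-greedy (each section in turn goes to its best remaining student) gives 431 points, worse by 15.
Next-best assignment: Eriksen→Section 3pm, Petrov→Section 4pm, Santos→Section 2pm, Leclerc→Section 9am, Novak→Section 11am, Lindqvist→Section 10am = 445 points.

Maximum total: 446 points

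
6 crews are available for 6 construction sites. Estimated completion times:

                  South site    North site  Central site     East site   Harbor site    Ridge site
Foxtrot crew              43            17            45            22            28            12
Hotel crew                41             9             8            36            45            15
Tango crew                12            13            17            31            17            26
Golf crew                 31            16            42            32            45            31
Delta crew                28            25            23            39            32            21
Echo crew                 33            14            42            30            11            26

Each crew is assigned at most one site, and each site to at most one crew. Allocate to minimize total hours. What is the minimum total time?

Optimal: Foxtrot crew→East site (22 hours), Hotel crew→Central site (8 hours), Tango crew→South site (12 hours), Golf crew→North site (16 hours), Delta crew→Ridge site (21 hours), Echo crew→Harbor site (11 hours) — total 22+8+12+16+21+11 = 90 hours.
Min-entry greedy (repeatedly take the single cheapest remaining cell) gives 98 hours, worse by 8.
Next-best assignment: Foxtrot crew→Ridge site, Hotel crew→Central site, Tango crew→South site, Golf crew→North site, Delta crew→East site, Echo crew→Harbor site = 98 hours.

Minimum total: 90 hours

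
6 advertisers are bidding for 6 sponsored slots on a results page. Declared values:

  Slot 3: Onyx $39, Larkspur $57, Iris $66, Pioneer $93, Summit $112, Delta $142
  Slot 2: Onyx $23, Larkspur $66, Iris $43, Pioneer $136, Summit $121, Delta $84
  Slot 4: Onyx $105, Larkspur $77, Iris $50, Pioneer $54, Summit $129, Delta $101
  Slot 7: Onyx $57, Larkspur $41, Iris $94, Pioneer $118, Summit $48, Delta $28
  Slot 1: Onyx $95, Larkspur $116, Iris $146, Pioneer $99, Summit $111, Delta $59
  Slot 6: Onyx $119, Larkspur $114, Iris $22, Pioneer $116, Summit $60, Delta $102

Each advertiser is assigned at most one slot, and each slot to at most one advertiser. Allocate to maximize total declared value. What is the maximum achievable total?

Max total: $746

This is the linear assignment problem.
Optimal: Onyx→Slot 4 ($105), Larkspur→Slot 6 ($114), Iris→Slot 1 ($146), Pioneer→Slot 7 ($118), Summit→Slot 2 ($121), Delta→Slot 3 ($142) — total 105+114+146+118+121+142 = $746.
Column-greedy (each slot in turn goes to its best remaining advertiser) gives $736, worse by 10.
Swapping Pioneer↔Iris (Pioneer→Slot 1 $99, Iris→Slot 7 $94) loses 71.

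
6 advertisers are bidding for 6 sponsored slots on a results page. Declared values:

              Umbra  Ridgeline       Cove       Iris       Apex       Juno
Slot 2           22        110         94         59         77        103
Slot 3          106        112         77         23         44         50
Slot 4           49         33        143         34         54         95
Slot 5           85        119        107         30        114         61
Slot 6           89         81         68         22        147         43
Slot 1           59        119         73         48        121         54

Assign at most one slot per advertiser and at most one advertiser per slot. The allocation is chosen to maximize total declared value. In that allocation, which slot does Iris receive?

Optimal: Umbra→Slot 3 ($106), Ridgeline→Slot 5 ($119), Cove→Slot 4 ($143), Iris→Slot 1 ($48), Apex→Slot 6 ($147), Juno→Slot 2 ($103) — total 106+119+143+48+147+103 = $666.
Column-greedy (each slot in turn goes to its best remaining advertiser) gives $564, worse by 102.
Swapping Apex↔Ridgeline (Apex→Slot 5 $114, Ridgeline→Slot 6 $81) loses 71.
Checked against all permutations: $666 is optimal.
Iris's own top slot is Slot 2 ($59), but forcing Iris→Slot 2 and reassigning the rest optimally gives only $635 — worse by 31.

Iris receives Slot 1.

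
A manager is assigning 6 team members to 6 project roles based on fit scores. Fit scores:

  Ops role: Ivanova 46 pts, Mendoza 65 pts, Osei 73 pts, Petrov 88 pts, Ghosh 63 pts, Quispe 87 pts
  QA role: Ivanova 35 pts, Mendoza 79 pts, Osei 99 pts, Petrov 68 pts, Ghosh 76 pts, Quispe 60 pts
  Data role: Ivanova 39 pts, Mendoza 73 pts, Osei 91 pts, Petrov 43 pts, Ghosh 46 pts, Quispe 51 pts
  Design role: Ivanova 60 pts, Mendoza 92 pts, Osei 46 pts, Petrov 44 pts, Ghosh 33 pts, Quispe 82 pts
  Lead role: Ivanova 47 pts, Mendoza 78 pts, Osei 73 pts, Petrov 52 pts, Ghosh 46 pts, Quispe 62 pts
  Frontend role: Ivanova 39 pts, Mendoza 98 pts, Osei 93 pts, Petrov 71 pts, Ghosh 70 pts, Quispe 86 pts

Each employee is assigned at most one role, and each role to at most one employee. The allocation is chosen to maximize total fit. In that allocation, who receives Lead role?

This is the linear assignment problem.
Optimal: Ivanova→Lead role (47 pts), Mendoza→Frontend role (98 pts), Osei→Data role (91 pts), Petrov→Ops role (88 pts), Ghosh→QA role (76 pts), Quispe→Design role (82 pts) — total 47+98+91+88+76+82 = 482 pts.
Max-entry greedy (repeatedly take the single best remaining cell) gives 460 pts, worse by 22.
Ivanova's own top role is Design role (60 pts), but forcing Ivanova→Design role and reassigning the rest optimally gives only 479 pts — worse by 3.

Ivanova receives Lead role.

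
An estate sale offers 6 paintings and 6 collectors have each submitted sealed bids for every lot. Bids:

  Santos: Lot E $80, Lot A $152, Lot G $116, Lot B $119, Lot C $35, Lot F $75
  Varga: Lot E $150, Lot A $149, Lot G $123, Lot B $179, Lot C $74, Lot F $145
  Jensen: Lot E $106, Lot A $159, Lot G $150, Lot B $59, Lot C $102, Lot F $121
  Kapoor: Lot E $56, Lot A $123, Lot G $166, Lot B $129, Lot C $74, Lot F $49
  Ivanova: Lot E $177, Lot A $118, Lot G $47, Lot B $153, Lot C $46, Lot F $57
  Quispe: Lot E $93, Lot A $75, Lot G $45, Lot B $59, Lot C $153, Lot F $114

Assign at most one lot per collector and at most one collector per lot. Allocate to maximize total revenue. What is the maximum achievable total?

Max total: $948

This is the linear assignment problem.
Optimal: Santos→Lot A ($152), Varga→Lot B ($179), Jensen→Lot F ($121), Kapoor→Lot G ($166), Ivanova→Lot E ($177), Quispe→Lot C ($153) — total 152+179+121+166+177+153 = $948.
Column-greedy (each lot in turn goes to its best remaining collector) gives $909, worse by 39.
Next-best assignment: Santos→Lot B, Varga→Lot F, Jensen→Lot A, Kapoor→Lot G, Ivanova→Lot E, Quispe→Lot C = $919.
No other one-to-one assignment exceeds $948.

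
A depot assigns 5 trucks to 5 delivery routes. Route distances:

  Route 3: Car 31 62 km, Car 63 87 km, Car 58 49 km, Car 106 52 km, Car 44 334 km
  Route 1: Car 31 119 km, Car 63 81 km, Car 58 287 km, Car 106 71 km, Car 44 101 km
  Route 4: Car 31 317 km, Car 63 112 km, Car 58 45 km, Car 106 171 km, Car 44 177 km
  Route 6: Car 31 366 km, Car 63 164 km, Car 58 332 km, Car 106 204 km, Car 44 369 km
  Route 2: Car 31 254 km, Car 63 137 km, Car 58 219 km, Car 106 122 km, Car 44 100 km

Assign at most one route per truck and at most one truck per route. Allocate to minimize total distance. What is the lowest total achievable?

Optimal: Car 31→Route 3 (62 km), Car 63→Route 6 (164 km), Car 58→Route 4 (45 km), Car 106→Route 1 (71 km), Car 44→Route 2 (100 km) — total 62+164+45+71+100 = 442 km.
Swapping Car 31↔Car 63 (Car 31→Route 6 366 km, Car 63→Route 3 87 km) adds 227.

Minimum total: 442 km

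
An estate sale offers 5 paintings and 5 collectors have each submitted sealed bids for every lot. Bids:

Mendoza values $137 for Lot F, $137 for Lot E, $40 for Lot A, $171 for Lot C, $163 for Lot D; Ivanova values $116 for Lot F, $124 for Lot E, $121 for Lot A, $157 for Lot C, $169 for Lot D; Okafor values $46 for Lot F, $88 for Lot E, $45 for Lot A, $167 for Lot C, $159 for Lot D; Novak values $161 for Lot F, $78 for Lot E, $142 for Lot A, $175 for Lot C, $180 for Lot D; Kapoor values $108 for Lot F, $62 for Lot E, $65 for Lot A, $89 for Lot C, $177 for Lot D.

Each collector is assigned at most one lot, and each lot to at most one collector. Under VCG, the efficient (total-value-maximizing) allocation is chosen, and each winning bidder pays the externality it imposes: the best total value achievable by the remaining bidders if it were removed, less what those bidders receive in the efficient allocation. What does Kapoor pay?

Kapoor pays $48.

Efficient allocation: Mendoza→Lot E ($137), Ivanova→Lot A ($121), Okafor→Lot C ($167), Novak→Lot F ($161), Kapoor→Lot D ($177); total welfare W = $763.
Kapoor receives Lot D at value $177, so the others get W − 177 = $586.
Without Kapoor: best allocation of the remaining 4 bidders over all 5 lots is Mendoza→Lot E ($137), Ivanova→Lot D ($169), Okafor→Lot C ($167), Novak→Lot F ($161), total $634.
VCG payment = (others' best without Kapoor) − (others' welfare with Kapoor) = 634 − 586 = $48.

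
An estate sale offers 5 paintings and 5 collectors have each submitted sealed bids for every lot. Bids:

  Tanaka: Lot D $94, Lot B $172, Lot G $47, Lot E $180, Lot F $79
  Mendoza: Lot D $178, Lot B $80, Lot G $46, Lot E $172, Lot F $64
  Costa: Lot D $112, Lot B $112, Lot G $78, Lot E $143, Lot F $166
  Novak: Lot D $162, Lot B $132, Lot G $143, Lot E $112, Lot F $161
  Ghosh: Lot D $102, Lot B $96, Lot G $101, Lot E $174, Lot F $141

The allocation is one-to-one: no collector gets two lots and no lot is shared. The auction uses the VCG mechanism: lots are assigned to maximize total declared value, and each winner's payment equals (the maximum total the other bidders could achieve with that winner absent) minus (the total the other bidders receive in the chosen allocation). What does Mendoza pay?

Mendoza pays $19.

Efficient allocation: Tanaka→Lot B ($172), Mendoza→Lot D ($178), Costa→Lot F ($166), Novak→Lot G ($143), Ghosh→Lot E ($174); total welfare W = $833.
Mendoza receives Lot D at value $178, so the others get W − 178 = $655.
Without Mendoza: best allocation of the remaining 4 bidders over all 5 lots is Tanaka→Lot B ($172), Costa→Lot F ($166), Novak→Lot D ($162), Ghosh→Lot E ($174), total $674.
VCG payment = (others' best without Mendoza) − (others' welfare with Mendoza) = 674 − 655 = $19.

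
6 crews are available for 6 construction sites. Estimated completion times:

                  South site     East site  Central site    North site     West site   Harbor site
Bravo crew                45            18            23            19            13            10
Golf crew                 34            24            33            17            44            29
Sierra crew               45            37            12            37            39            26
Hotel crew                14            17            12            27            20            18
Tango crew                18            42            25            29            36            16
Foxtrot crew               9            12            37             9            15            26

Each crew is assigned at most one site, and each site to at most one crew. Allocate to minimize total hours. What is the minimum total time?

Optimal: Bravo crew→West site (13 hours), Golf crew→North site (17 hours), Sierra crew→Central site (12 hours), Hotel crew→South site (14 hours), Tango crew→Harbor site (16 hours), Foxtrot crew→East site (12 hours) — total 13+17+12+14+16+12 = 84 hours.
Min-entry greedy (repeatedly take the single cheapest remaining cell) gives 101 hours, worse by 17.
Checked against all permutations: 84 hours is optimal.

Minimum total: 84 hours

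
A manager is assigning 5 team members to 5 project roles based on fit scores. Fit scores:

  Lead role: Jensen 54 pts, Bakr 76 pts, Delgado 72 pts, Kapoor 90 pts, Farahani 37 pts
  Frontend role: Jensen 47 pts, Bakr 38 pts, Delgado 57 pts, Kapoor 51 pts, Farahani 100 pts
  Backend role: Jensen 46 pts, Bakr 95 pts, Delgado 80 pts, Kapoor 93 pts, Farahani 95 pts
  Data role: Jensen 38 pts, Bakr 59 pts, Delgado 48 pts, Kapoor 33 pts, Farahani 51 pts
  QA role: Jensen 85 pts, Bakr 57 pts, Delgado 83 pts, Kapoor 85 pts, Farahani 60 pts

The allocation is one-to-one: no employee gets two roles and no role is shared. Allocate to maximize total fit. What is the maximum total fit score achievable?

Optimal: Jensen→QA role (85 pts), Bakr→Backend role (95 pts), Delgado→Data role (48 pts), Kapoor→Lead role (90 pts), Farahani→Frontend role (100 pts) — total 85+95+48+90+100 = 418 pts.
Row-greedy (each employee in turn takes its best remaining role) gives 354 pts, worse by 64.
Next-best assignment: Jensen→QA role, Bakr→Data role, Delgado→Backend role, Kapoor→Lead role, Farahani→Frontend role = 414 pts.
Swapping Jensen↔Bakr (Jensen→Backend role 46 pts, Bakr→QA role 57 pts) loses 77.

Max total: 418 pts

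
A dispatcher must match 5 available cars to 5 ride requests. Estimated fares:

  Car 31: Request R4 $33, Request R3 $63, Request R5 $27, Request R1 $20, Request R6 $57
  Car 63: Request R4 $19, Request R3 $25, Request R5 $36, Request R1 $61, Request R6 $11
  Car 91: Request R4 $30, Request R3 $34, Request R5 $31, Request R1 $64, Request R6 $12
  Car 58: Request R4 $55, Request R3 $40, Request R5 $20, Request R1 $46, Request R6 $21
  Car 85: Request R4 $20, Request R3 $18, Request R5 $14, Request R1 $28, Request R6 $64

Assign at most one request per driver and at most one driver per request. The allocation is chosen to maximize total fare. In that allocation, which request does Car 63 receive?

This is the linear assignment problem.
Optimal: Car 31→Request R3 ($63), Car 63→Request R5 ($36), Car 91→Request R1 ($64), Car 58→Request R4 ($55), Car 85→Request R6 ($64) — total 63+36+64+55+64 = $282.
Row-greedy (each driver in turn takes its best remaining request) gives $274, worse by 8.
Next-best assignment: Car 31→Request R3, Car 63→Request R1, Car 91→Request R5, Car 58→Request R4, Car 85→Request R6 = $274.
Swapping Car 58↔Car 31 (Car 58→Request R3 $40, Car 31→Request R4 $33) loses 45.
Every other assignment is strictly worse.
Car 63's own top request is Request R1 ($61), but forcing Car 63→Request R1 and reassigning the rest optimally gives only $274 — worse by 8.

Car 63 receives Request R5.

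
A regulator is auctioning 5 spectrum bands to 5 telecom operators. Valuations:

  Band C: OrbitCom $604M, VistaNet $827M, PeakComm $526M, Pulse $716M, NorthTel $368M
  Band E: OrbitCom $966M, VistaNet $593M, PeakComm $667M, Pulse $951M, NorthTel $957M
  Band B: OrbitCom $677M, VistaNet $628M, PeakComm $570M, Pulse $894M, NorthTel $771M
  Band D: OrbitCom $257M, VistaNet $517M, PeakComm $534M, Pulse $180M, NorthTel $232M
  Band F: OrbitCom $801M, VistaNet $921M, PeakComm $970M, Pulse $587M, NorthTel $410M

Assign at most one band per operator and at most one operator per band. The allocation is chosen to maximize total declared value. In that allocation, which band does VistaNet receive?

Optimal: OrbitCom→Band F ($801M), VistaNet→Band C ($827M), PeakComm→Band D ($534M), Pulse→Band B ($894M), NorthTel→Band E ($957M) — total 801+827+534+894+957 = $4013M.
Row-greedy (each operator in turn takes its best remaining band) gives $3405M, worse by 608.
Checked against all permutations: $4013M is optimal.
VistaNet's own top band is Band F ($921M), but forcing VistaNet→Band F and reassigning the rest optimally gives only $3910M — worse by 103.

VistaNet receives Band C.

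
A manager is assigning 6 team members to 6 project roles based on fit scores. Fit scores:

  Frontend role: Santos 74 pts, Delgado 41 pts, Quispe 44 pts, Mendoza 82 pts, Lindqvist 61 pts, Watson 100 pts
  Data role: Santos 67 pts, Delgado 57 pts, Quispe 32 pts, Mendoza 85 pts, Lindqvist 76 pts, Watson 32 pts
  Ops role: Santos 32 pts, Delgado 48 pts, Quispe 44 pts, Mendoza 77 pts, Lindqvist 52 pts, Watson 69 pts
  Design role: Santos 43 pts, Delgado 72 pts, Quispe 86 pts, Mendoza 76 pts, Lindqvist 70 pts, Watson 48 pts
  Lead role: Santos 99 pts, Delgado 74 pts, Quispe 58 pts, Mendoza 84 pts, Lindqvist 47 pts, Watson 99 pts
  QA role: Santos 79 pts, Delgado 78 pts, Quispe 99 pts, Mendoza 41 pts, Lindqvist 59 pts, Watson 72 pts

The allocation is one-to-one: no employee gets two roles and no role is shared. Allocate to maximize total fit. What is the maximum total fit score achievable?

Max total: 523 pts

Optimal: Santos→Lead role (99 pts), Delgado→Design role (72 pts), Quispe→QA role (99 pts), Mendoza→Ops role (77 pts), Lindqvist→Data role (76 pts), Watson→Frontend role (100 pts) — total 99+72+99+77+76+100 = 523 pts.
Max-entry greedy (repeatedly take the single best remaining cell) gives 507 pts, worse by 16.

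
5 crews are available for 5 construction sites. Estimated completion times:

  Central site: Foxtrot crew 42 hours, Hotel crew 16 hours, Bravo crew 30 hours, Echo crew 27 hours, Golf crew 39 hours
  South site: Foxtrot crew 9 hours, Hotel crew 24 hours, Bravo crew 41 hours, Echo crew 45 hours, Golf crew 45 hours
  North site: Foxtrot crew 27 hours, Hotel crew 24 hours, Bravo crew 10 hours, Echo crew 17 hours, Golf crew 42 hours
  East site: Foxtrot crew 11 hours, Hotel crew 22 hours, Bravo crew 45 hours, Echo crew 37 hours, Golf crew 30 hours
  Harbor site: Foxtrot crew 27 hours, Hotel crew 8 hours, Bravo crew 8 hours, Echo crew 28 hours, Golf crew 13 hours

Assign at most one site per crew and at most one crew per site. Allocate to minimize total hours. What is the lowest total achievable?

This is the linear assignment problem.
Optimal: Foxtrot crew→South site (9 hours), Hotel crew→Central site (16 hours), Bravo crew→Harbor site (8 hours), Echo crew→North site (17 hours), Golf crew→East site (30 hours) — total 9+16+8+17+30 = 80 hours.
Min-entry greedy (repeatedly take the single cheapest remaining cell) gives 84 hours, worse by 4.
No other one-to-one assignment undercuts 80 hours.

Min total: 80 hours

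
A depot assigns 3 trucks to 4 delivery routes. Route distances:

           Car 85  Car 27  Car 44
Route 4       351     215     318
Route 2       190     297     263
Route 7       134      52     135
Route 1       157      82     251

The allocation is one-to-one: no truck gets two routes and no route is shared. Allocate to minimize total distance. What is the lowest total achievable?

Minimum total: 407 km

Treat this as an assignment problem: match each truck to one route.
Optimal: Car 85→Route 2 (190 km), Car 27→Route 1 (82 km), Car 44→Route 7 (135 km) — total 190+82+135 = 407 km.
No other one-to-one assignment undercuts 407 km.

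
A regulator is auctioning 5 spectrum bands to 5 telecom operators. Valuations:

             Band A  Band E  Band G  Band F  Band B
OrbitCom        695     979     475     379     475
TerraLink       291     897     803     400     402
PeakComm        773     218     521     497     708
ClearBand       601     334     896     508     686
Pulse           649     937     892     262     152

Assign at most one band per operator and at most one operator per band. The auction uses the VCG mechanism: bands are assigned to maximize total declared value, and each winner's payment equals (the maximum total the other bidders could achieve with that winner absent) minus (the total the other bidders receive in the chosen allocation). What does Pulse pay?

Pulse pays $403M.

Efficient allocation: OrbitCom→Band E ($979M), TerraLink→Band F ($400M), PeakComm→Band A ($773M), ClearBand→Band B ($686M), Pulse→Band G ($892M); total welfare W = $3730M.
Pulse receives Band G at value $892M, so the others get W − 892 = $2838M.
Without Pulse: best allocation of the remaining 4 bidders over all 5 bands is OrbitCom→Band E ($979M), TerraLink→Band G ($803M), PeakComm→Band A ($773M), ClearBand→Band B ($686M), total $3241M.
VCG payment = (others' best without Pulse) − (others' welfare with Pulse) = 3241 − 2838 = $403M.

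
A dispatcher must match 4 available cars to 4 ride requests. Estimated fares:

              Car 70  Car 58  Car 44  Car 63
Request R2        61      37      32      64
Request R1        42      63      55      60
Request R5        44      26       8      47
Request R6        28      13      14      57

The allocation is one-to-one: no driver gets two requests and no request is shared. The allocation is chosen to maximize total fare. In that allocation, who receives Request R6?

Treat this as an assignment problem: match each driver to one request.
Optimal: Car 70→Request R2 ($61), Car 58→Request R5 ($26), Car 44→Request R1 ($55), Car 63→Request R6 ($57) — total 61+26+55+57 = $199.
Row-greedy (each driver in turn takes its best remaining request) gives $185, worse by 14.
Car 63's own top request is Request R2 ($64), but forcing Car 63→Request R2 and reassigning the rest optimally gives only $185 — worse by 14.

Car 63 receives Request R6.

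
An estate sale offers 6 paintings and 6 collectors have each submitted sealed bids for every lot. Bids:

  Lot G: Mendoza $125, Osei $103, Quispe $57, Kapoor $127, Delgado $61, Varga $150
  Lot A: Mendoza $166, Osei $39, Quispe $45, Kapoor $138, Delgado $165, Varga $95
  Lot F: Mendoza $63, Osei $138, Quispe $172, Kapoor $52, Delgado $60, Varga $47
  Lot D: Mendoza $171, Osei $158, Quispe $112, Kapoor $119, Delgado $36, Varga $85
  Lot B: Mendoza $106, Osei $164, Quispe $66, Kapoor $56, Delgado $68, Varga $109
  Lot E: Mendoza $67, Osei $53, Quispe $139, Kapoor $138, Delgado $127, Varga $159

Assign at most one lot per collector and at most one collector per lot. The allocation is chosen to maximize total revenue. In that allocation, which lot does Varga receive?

Treat this as an assignment problem: match each collector to one lot.
Optimal: Mendoza→Lot D ($171), Osei→Lot B ($164), Quispe→Lot F ($172), Kapoor→Lot E ($138), Delgado→Lot A ($165), Varga→Lot G ($150) — total 171+164+172+138+165+150 = $960.
Column-greedy (each lot in turn goes to its best remaining collector) gives $852, worse by 108.
Varga's own top lot is Lot E ($159), but forcing Varga→Lot E and reassigning the rest optimally gives only $958 — worse by 2.

Varga receives Lot G.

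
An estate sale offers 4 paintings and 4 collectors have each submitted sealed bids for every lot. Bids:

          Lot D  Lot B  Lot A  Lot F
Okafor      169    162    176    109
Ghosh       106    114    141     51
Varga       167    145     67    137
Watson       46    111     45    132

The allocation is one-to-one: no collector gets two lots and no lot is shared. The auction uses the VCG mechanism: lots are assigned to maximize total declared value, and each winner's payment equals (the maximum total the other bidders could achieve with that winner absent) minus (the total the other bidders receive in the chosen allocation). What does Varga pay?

Varga pays $7.

Efficient allocation: Okafor→Lot B ($162), Ghosh→Lot A ($141), Varga→Lot D ($167), Watson→Lot F ($132); total welfare W = $602.
Varga receives Lot D at value $167, so the others get W − 167 = $435.
Without Varga: best allocation of the remaining 3 bidders over all 4 lots is Okafor→Lot D ($169), Ghosh→Lot A ($141), Watson→Lot F ($132), total $442.
VCG payment = (others' best without Varga) − (others' welfare with Varga) = 442 − 435 = $7.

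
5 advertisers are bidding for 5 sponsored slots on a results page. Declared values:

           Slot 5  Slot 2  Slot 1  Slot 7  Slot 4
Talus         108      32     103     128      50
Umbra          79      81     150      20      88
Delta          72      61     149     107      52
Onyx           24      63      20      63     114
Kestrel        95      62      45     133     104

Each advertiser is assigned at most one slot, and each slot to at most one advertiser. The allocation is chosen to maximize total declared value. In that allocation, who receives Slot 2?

This is a one-to-one assignment (maximum-weight bipartite matching).
Optimal: Talus→Slot 5 ($108), Umbra→Slot 2 ($81), Delta→Slot 1 ($149), Onyx→Slot 4 ($114), Kestrel→Slot 7 ($133) — total 108+81+149+114+133 = $585.
Next-best assignment: Talus→Slot 7, Umbra→Slot 2, Delta→Slot 1, Onyx→Slot 4, Kestrel→Slot 5 = $567.
Swapping Onyx↔Kestrel (Onyx→Slot 7 $63, Kestrel→Slot 4 $104) loses 80.
Every other assignment is strictly worse.
Umbra's own top slot is Slot 1 ($150), but forcing Umbra→Slot 1 and reassigning the rest optimally gives only $566 — worse by 19.

Umbra receives Slot 2.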